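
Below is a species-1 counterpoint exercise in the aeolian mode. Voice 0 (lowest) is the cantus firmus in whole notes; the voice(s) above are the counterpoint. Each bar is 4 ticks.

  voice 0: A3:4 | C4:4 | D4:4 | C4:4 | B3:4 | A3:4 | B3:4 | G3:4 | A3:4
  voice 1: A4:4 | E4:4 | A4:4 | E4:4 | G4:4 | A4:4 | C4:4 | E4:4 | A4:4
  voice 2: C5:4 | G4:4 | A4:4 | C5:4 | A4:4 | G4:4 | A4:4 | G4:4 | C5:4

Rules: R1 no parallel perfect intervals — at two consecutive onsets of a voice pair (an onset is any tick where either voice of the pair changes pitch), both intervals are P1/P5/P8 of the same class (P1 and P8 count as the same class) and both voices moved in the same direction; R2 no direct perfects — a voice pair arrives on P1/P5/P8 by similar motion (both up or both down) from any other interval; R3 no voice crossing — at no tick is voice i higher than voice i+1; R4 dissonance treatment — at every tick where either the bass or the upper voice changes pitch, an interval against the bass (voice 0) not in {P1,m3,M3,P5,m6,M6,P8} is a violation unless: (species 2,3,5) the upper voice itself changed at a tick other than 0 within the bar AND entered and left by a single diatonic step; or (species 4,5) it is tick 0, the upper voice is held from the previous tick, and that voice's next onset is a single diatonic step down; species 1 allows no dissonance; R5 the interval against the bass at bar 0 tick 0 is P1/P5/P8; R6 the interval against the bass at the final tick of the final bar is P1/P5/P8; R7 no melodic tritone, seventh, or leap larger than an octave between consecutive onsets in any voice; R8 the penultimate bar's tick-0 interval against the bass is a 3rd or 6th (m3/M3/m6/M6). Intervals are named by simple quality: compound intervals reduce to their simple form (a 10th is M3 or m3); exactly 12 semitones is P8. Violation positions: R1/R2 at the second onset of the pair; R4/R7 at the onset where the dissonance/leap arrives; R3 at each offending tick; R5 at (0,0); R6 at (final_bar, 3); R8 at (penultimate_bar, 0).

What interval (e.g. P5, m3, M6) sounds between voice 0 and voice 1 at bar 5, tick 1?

P8

voice 0=A3 voice 1=A4 -> P8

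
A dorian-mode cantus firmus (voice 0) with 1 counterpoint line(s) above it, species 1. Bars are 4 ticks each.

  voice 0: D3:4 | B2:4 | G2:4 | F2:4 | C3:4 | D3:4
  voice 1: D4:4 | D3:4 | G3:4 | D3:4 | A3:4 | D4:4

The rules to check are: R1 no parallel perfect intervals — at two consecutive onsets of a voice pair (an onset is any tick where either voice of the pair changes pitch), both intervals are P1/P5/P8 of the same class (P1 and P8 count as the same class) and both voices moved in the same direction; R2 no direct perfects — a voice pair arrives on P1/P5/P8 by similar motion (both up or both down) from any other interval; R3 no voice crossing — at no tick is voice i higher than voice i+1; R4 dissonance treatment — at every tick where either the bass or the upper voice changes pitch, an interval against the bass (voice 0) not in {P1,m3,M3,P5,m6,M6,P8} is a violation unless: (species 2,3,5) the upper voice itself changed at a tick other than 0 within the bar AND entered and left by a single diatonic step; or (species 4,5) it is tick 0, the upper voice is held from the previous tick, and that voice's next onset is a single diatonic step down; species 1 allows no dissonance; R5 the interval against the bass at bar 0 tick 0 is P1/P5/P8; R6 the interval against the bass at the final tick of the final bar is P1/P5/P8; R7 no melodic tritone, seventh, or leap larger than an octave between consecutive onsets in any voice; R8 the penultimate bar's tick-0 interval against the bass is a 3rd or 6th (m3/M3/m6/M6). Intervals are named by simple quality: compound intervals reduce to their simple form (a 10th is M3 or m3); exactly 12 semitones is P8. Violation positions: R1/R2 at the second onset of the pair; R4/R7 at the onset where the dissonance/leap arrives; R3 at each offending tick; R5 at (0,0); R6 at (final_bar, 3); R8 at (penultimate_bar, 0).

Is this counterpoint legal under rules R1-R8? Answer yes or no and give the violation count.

bar 0: v0=D3 v1=D4 (P8)
bar 1: v0=B2 v1=D3 (m3)
bar 2: v0=G2 v1=G3 (P8)
bar 3: v0=F2 v1=D3 (M6)
bar 4: v0=C3 v1=A3 (M6)
bar 5: v0=D3 v1=D4 (P8)
  R2 @ bar5.0: C3/A3 M6 -> D3/D4 P8 similar

No (1 violations)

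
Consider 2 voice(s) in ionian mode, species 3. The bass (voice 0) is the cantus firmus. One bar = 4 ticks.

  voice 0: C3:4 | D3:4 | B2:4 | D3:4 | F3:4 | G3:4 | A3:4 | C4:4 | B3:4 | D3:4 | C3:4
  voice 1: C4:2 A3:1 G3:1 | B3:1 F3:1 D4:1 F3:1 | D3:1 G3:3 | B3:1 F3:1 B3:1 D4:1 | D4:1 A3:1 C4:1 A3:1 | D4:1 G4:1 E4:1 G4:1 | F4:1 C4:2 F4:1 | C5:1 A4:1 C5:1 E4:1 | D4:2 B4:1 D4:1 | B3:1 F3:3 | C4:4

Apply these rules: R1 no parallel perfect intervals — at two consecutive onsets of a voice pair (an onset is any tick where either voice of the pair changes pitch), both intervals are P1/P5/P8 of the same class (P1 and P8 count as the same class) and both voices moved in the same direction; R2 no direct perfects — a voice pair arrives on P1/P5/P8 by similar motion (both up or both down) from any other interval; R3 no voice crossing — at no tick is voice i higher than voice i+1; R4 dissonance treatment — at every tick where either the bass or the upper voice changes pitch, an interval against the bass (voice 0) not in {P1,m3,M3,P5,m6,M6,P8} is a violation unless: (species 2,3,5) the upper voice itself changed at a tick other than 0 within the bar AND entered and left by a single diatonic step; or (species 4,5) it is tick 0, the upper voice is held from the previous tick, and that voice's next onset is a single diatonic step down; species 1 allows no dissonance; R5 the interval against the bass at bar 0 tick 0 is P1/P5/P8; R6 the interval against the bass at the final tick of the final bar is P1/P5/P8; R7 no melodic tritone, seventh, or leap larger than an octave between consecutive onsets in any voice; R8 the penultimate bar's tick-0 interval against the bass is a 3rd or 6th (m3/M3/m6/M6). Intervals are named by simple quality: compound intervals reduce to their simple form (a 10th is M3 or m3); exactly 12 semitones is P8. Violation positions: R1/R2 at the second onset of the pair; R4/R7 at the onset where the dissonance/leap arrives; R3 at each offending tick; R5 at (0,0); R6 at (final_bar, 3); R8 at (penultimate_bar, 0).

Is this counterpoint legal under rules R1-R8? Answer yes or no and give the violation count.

No (6 violations)

bar 0: v0=C3 v1=C4 (P8)
bar 1: v0=D3 v1=B3 (M6)
bar 2: v0=B2 v1=D3 (m3)
bar 3: v0=D3 v1=B3 (M6)
bar 4: v0=F3 v1=D4 (M6)
bar 5: v0=G3 v1=D4 (P5)
bar 6: v0=A3 v1=F4 (m6)
bar 7: v0=C4 v1=C5 (P8)
bar 8: v0=B3 v1=D4 (m3)
bar 9: v0=D3 v1=B3 (M6)
bar 10: v0=C3 v1=C4 (P8)
  R7 @ bar1.1: B3->F3 leap 6st
  R7 @ bar3.1: B3->F3 leap 6st
  R7 @ bar3.2: F3->B3 leap 6st
  R2 @ bar5.0: F3/A3 M3 -> G3/D4 P5 similar
  R2 @ bar7.0: A3/F4 m6 -> C4/C5 P8 similar
  R7 @ bar9.1: B3->F3 leap 6st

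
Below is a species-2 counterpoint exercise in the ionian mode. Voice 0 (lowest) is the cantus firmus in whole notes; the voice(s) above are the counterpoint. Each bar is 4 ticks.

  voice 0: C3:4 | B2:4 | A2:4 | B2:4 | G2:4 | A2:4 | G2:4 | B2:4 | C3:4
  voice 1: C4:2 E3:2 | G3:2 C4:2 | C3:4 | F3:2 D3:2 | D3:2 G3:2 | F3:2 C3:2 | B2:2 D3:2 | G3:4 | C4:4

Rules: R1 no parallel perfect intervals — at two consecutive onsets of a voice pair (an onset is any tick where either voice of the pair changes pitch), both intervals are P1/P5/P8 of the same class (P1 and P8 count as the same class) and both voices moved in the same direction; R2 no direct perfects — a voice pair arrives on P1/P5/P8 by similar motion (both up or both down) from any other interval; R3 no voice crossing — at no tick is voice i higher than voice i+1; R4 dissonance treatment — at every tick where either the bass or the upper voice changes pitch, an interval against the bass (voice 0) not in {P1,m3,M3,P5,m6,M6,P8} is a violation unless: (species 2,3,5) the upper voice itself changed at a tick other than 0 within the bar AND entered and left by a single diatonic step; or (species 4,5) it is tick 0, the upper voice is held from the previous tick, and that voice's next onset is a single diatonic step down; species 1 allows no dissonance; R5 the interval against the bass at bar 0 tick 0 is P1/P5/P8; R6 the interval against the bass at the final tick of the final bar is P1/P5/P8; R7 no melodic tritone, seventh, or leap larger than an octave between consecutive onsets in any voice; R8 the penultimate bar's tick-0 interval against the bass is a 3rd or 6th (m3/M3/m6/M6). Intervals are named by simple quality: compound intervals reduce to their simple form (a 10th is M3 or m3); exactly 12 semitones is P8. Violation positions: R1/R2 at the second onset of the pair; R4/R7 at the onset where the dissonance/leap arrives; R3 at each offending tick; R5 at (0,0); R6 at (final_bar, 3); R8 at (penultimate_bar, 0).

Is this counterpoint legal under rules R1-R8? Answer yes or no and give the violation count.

No (3 violations)

bar 0: v0=C3 v1=C4 (P8)
bar 1: v0=B2 v1=G3 (m6)
bar 2: v0=A2 v1=C3 (m3)
bar 3: v0=B2 v1=F3 (TT)
bar 4: v0=G2 v1=D3 (P5)
bar 5: v0=A2 v1=F3 (m6)
bar 6: v0=G2 v1=B2 (M3)
bar 7: v0=B2 v1=G3 (m6)
bar 8: v0=C3 v1=C4 (P8)
  R4 @ bar1.2: B2/C4 m2 untreated
  R4 @ bar3.0: B2/F3 TT untreated
  R2 @ bar8.0: B2/G3 m6 -> C3/C4 P8 similar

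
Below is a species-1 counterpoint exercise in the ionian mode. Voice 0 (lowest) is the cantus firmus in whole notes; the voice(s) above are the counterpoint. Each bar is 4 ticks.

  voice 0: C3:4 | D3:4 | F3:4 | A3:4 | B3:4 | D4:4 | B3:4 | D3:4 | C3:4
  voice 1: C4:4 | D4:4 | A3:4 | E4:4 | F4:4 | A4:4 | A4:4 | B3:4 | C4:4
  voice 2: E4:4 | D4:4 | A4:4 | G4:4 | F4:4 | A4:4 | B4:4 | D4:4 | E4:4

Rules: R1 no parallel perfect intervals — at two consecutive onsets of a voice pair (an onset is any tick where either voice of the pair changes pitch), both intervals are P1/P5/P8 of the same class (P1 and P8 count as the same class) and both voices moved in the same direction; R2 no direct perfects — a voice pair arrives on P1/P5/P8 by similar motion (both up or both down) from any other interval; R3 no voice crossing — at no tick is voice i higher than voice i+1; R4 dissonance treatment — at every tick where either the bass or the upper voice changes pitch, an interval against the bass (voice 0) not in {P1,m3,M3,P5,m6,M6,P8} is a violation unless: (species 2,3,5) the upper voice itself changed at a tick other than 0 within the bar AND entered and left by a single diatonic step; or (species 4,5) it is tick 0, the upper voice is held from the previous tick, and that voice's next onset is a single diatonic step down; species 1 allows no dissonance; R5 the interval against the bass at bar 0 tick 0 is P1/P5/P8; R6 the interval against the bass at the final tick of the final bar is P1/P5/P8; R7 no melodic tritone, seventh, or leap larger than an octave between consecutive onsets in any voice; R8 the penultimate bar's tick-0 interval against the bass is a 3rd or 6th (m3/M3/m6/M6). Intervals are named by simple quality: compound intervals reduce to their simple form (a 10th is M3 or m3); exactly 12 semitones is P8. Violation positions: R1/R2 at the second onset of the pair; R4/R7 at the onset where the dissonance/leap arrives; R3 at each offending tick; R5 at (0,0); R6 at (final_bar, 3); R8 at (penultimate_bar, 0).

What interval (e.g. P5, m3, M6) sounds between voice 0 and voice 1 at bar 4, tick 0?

TT

voice 0=B3 voice 1=F4 -> TT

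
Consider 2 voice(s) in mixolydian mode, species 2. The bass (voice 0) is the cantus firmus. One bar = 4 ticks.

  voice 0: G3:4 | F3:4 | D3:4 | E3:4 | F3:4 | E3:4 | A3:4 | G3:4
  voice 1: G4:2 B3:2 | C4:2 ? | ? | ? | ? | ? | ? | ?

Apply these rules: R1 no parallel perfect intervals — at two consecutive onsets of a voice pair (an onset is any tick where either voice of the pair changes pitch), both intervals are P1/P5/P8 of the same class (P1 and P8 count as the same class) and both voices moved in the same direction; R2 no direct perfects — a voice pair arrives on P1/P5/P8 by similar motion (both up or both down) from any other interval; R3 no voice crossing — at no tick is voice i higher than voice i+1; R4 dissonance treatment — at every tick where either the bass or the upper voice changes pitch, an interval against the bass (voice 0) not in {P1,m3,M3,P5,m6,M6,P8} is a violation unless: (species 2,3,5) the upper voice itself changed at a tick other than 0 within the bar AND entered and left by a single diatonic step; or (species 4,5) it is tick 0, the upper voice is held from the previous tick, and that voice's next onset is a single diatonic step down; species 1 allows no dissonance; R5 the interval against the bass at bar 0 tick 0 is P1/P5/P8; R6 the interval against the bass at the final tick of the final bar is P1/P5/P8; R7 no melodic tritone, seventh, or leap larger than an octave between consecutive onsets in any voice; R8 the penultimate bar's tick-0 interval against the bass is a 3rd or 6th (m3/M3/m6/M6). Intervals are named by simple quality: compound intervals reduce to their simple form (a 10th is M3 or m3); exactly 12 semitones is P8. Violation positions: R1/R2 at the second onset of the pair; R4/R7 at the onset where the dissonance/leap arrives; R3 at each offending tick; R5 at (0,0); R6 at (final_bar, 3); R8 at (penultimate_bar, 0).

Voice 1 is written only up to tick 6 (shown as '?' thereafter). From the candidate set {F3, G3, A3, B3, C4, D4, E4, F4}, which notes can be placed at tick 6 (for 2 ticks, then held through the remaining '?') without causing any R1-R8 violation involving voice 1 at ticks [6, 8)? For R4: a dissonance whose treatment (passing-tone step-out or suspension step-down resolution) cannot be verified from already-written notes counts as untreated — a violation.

{A3, C4, D4, F3, F4}

F3: legal
G3: violates R4
A3: legal
B3: violates R4
C4: legal
D4: legal
E4: violates R4
F4: legal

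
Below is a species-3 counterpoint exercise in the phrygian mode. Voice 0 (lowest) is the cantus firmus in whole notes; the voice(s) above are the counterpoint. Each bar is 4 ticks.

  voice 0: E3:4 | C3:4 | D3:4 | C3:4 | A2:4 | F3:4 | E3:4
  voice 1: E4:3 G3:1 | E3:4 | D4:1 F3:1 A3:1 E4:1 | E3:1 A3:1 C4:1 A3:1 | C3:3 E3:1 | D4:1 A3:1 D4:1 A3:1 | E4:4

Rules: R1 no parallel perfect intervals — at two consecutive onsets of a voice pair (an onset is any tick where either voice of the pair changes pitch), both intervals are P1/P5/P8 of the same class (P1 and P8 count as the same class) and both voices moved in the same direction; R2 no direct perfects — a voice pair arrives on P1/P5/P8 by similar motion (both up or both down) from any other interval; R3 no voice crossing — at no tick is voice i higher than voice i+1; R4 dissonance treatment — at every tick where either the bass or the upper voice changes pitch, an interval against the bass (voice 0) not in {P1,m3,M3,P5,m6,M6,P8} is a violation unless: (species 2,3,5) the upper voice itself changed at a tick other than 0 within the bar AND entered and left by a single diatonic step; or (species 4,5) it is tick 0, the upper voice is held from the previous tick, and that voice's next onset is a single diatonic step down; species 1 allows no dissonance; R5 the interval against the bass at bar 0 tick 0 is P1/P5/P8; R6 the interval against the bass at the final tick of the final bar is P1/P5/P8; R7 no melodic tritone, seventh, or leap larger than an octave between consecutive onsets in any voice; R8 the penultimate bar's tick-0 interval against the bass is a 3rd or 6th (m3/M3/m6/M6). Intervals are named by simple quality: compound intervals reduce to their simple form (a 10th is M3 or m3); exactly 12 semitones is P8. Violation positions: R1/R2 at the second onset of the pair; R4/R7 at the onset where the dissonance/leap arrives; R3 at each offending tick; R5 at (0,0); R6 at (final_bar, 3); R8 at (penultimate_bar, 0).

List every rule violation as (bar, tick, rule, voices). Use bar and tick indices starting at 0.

bar 0: v0=E3 v1=E4 downbeat P8
bar 1: v0=C3 v1=E3 downbeat M3
bar 2: v0=D3 v1=D4 downbeat P8
bar 3: v0=C3 v1=E3 downbeat M3
bar 4: v0=A2 v1=C3 downbeat m3
bar 5: v0=F3 v1=D4 downbeat M6
bar 6: v0=E3 v1=E4 downbeat P8
  -> R2 @ bar 2 tick 0 v(0, 1): C3/E3 M3 -> D3/D4 P8 similar
  -> R7 @ bar 2 tick 0 v(1,): E3->D4 leap 10st
  -> R4 @ bar 2 tick 3 v(0, 1): D3/E4 M2 untreated
  -> R7 @ bar 5 tick 0 v(1,): E3->D4 leap 10st

(2, 0, R2, (0, 1))
(2, 0, R7, (1,))
(2, 3, R4, (0, 1))
(5, 0, R7, (1,))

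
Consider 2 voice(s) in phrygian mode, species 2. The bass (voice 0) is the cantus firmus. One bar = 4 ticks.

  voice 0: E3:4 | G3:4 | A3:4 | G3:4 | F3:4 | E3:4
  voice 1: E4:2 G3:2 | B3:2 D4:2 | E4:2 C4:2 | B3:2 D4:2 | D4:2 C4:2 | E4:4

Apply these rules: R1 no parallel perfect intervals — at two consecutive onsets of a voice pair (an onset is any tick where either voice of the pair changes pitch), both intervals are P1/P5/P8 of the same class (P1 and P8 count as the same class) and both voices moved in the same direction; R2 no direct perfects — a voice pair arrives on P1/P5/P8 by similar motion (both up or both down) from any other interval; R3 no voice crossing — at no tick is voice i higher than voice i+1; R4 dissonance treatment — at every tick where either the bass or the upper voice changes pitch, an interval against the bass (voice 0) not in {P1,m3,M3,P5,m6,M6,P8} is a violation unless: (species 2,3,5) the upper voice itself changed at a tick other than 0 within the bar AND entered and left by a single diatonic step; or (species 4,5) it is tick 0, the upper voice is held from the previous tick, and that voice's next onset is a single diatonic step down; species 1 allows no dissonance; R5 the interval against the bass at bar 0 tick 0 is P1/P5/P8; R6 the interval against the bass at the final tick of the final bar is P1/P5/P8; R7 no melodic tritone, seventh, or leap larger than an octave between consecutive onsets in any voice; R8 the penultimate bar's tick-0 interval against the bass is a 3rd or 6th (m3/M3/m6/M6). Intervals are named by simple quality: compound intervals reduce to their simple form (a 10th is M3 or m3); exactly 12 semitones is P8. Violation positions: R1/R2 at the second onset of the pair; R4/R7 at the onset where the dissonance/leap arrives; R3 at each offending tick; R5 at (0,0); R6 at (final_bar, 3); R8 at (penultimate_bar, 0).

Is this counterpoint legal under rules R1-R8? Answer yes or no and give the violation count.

No (1 violations)

bar 0: v0=E3 v1=E4 (P8)
bar 1: v0=G3 v1=B3 (M3)
bar 2: v0=A3 v1=E4 (P5)
bar 3: v0=G3 v1=B3 (M3)
bar 4: v0=F3 v1=D4 (M6)
bar 5: v0=E3 v1=E4 (P8)
  R1 @ bar2.0: G3/D4 P5 -> A3/E4 P5 similar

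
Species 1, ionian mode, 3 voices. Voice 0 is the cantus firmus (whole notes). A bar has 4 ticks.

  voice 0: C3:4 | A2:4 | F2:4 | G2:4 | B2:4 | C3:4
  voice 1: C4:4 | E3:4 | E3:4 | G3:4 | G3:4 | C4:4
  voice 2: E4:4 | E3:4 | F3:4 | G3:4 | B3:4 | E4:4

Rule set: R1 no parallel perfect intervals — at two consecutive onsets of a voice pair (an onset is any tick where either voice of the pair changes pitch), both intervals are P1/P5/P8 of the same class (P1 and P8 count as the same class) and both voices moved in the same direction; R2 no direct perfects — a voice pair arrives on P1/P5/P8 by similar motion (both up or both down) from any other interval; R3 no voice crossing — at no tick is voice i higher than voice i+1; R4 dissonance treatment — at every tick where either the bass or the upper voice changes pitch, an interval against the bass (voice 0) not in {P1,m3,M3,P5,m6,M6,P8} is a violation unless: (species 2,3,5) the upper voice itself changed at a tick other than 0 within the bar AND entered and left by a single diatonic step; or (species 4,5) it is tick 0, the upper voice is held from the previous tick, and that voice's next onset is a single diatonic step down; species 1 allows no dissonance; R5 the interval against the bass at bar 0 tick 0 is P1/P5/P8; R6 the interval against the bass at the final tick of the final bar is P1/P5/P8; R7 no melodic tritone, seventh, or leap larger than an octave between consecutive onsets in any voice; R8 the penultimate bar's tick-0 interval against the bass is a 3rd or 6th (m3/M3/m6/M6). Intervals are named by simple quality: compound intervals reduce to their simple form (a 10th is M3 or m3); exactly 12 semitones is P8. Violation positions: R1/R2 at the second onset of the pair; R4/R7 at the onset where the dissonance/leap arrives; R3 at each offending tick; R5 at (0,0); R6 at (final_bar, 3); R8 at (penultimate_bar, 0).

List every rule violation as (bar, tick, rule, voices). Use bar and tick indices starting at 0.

(0, 0, R5, (0, 2))
(1, 0, R2, (0, 1))
(1, 0, R2, (0, 2))
(1, 0, R2, (1, 2))
(2, 0, R4, (0, 1))
(3, 0, R1, (0, 2))
(3, 0, R2, (0, 1))
(3, 0, R2, (1, 2))
(4, 0, R1, (0, 2))
(4, 0, R8, (0, 2))
(5, 0, R2, (0, 1))
(5, 3, R6, (0, 2))

bar 0: v0=C3 v1=C4 v2=E4 downbeat M3
bar 1: v0=A2 v1=E3 v2=E3 downbeat P5
bar 2: v0=F2 v1=E3 v2=F3 downbeat P8
bar 3: v0=G2 v1=G3 v2=G3 downbeat P8
bar 4: v0=B2 v1=G3 v2=B3 downbeat P8
bar 5: v0=C3 v1=C4 v2=E4 downbeat M3
  -> R5 @ bar 0 tick 0 v(0, 2): opens on M3
  -> R2 @ bar 1 tick 0 v(0, 1): C3/C4 P8 -> A2/E3 P5 similar
  -> R2 @ bar 1 tick 0 v(0, 2): C3/E4 M3 -> A2/E3 P5 similar
  -> R2 @ bar 1 tick 0 v(1, 2): C4/E4 M3 -> E3/E3 P1 similar
  -> R4 @ bar 2 tick 0 v(0, 1): F2/E3 M7 untreated
  -> R1 @ bar 3 tick 0 v(0, 2): F2/F3 P8 -> G2/G3 P8 similar
  -> R2 @ bar 3 tick 0 v(0, 1): F2/E3 M7 -> G2/G3 P8 similar
  -> R2 @ bar 3 tick 0 v(1, 2): E3/F3 m2 -> G3/G3 P1 similar
  -> R1 @ bar 4 tick 0 v(0, 2): G2/G3 P8 -> B2/B3 P8 similar
  -> R8 @ bar 4 tick 0 v(0, 2): penult P8 not 3rd/6th
  -> R2 @ bar 5 tick 0 v(0, 1): B2/G3 m6 -> C3/C4 P8 similar
  -> R6 @ bar 5 tick 3 v(0, 2): closes on M3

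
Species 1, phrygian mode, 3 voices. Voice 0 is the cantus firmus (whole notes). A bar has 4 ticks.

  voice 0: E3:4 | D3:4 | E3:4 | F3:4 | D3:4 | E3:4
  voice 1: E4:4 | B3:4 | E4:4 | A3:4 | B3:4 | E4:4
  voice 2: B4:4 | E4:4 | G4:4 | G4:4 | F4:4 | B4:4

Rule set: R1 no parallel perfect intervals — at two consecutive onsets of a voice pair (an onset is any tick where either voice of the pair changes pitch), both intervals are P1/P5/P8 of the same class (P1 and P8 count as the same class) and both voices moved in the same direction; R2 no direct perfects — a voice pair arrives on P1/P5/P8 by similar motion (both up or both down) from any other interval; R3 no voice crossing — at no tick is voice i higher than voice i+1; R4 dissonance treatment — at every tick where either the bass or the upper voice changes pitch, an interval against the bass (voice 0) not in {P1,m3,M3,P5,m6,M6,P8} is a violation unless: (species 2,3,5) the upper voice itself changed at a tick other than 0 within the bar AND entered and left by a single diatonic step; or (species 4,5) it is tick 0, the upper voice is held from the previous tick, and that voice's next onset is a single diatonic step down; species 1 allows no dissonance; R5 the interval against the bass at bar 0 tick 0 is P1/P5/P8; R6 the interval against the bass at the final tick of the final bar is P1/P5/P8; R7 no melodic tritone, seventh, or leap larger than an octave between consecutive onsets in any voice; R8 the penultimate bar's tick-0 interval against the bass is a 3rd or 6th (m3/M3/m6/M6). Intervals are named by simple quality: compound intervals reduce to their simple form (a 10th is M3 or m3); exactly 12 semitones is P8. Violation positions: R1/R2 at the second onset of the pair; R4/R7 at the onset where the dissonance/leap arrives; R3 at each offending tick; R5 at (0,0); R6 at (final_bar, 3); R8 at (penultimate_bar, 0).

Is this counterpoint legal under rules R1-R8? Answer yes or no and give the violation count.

bar 0: v0=E3 v1=E4 v2=B4 (P5)
bar 1: v0=D3 v1=B3 v2=E4 (M2)
bar 2: v0=E3 v1=E4 v2=G4 (m3)
bar 3: v0=F3 v1=A3 v2=G4 (M2)
bar 4: v0=D3 v1=B3 v2=F4 (m3)
bar 5: v0=E3 v1=E4 v2=B4 (P5)
  R4 @ bar1.0: D3/E4 M2 untreated
  R2 @ bar2.0: D3/B3 M6 -> E3/E4 P8 similar
  R4 @ bar3.0: F3/G4 M2 untreated
  R2 @ bar5.0: D3/B3 M6 -> E3/E4 P8 similar
  R2 @ bar5.0: D3/F4 m3 -> E3/B4 P5 similar
  R2 @ bar5.0: B3/F4 TT -> E4/B4 P5 similar
  R7 @ bar5.0: F4->B4 leap 6st

No (7 violations)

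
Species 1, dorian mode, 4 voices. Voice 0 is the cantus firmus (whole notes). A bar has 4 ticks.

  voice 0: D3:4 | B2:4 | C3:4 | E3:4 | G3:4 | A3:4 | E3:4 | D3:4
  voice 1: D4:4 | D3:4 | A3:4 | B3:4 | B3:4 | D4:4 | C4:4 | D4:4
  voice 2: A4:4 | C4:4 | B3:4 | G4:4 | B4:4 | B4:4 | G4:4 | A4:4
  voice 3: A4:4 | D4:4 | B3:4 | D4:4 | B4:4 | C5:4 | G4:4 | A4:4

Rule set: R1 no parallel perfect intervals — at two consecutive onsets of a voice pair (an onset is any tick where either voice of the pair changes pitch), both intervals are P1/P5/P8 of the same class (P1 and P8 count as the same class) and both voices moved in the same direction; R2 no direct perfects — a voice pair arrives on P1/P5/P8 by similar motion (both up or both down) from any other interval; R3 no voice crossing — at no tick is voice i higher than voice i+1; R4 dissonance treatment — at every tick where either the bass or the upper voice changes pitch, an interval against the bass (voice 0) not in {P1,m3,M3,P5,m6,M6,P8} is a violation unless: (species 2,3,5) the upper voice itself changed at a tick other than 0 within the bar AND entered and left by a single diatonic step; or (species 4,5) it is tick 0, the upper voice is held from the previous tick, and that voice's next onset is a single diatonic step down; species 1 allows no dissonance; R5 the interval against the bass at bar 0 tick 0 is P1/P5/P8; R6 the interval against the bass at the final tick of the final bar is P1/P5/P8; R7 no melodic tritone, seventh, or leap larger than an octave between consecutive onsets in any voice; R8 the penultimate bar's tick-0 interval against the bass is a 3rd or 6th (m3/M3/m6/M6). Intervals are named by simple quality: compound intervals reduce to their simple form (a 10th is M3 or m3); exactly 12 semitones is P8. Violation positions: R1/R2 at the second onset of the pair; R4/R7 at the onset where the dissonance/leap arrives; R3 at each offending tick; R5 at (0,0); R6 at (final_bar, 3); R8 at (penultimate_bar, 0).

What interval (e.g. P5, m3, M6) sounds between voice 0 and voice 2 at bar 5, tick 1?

voice 0=A3 voice 2=B4 -> M2

M2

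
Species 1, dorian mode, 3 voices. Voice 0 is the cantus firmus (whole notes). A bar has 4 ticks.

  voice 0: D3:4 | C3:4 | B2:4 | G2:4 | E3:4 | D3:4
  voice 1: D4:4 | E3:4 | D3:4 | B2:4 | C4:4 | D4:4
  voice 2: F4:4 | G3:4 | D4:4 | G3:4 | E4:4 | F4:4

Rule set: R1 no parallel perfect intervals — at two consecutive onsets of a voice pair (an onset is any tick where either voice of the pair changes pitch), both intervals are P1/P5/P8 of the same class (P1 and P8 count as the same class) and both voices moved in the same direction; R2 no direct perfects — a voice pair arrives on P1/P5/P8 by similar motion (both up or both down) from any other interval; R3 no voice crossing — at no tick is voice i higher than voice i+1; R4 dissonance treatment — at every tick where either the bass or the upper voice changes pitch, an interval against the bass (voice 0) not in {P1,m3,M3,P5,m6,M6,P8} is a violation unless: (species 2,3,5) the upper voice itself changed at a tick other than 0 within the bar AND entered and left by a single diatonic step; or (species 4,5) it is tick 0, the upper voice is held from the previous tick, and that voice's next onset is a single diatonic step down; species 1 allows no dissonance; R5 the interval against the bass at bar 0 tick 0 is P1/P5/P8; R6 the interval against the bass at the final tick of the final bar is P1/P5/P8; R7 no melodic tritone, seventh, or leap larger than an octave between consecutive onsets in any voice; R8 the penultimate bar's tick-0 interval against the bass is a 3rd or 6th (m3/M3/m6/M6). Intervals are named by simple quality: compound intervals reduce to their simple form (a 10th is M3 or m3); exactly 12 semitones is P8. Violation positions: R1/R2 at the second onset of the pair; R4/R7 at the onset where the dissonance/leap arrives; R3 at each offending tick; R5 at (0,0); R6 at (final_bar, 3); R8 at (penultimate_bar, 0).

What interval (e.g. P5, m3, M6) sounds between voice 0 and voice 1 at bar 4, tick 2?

voice 0=E3 voice 1=C4 -> m6

m6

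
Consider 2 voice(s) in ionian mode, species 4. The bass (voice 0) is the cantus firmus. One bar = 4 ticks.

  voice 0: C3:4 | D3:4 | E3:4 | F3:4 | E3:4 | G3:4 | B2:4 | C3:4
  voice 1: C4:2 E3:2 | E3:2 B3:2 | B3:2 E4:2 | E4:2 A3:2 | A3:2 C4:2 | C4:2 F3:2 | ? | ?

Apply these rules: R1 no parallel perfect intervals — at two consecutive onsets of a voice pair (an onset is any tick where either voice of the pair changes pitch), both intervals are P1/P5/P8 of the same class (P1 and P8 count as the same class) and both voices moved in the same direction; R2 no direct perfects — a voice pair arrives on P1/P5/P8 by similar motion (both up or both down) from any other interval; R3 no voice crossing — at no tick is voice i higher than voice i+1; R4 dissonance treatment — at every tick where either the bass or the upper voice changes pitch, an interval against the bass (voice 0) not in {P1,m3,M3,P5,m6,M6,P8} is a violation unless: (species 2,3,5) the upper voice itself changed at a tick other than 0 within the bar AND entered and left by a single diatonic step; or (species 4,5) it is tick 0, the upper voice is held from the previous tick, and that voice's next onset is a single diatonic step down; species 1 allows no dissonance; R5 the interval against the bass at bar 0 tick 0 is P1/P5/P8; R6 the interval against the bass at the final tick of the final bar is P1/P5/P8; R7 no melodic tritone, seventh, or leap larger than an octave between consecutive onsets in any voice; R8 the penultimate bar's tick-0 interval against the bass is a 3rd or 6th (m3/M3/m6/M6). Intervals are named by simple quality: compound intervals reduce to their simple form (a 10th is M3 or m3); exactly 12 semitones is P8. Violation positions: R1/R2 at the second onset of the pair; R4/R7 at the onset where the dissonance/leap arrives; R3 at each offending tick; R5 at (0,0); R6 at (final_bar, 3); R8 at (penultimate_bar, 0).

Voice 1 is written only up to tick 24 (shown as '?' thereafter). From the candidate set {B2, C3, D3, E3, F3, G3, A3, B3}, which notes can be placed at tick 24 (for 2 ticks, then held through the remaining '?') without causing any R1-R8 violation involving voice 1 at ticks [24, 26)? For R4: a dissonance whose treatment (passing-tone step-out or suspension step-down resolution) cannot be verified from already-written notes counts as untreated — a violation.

{D3, G3}

B2: violates R2,R7,R8
C3: violates R4,R8
D3: legal
E3: violates R4,R8
F3: violates R4,R8
G3: legal
A3: violates R4,R8
B3: violates R7,R8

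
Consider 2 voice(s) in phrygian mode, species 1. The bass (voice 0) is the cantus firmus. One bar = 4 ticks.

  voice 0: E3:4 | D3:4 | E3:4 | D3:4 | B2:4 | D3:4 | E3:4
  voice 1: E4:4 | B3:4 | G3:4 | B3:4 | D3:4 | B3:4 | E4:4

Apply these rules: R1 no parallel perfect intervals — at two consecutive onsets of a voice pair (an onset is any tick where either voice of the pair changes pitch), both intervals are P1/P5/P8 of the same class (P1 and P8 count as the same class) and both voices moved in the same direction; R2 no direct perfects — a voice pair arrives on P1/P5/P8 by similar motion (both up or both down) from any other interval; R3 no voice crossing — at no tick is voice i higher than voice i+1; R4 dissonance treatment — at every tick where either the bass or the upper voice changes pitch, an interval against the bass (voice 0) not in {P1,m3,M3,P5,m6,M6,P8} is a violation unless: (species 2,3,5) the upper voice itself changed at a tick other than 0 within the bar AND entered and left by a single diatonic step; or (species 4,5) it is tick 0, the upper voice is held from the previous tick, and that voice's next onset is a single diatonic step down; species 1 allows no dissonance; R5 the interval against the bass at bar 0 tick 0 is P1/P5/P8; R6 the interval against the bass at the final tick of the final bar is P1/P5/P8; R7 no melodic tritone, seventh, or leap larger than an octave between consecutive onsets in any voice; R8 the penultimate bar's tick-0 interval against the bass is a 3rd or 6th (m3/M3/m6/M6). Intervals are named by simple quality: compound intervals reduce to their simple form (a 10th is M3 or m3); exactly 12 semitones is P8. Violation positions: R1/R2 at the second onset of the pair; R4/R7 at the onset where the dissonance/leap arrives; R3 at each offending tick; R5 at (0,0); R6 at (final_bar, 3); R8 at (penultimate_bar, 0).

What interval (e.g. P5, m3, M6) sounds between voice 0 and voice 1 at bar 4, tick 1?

voice 0=B2 voice 1=D3 -> m3

m3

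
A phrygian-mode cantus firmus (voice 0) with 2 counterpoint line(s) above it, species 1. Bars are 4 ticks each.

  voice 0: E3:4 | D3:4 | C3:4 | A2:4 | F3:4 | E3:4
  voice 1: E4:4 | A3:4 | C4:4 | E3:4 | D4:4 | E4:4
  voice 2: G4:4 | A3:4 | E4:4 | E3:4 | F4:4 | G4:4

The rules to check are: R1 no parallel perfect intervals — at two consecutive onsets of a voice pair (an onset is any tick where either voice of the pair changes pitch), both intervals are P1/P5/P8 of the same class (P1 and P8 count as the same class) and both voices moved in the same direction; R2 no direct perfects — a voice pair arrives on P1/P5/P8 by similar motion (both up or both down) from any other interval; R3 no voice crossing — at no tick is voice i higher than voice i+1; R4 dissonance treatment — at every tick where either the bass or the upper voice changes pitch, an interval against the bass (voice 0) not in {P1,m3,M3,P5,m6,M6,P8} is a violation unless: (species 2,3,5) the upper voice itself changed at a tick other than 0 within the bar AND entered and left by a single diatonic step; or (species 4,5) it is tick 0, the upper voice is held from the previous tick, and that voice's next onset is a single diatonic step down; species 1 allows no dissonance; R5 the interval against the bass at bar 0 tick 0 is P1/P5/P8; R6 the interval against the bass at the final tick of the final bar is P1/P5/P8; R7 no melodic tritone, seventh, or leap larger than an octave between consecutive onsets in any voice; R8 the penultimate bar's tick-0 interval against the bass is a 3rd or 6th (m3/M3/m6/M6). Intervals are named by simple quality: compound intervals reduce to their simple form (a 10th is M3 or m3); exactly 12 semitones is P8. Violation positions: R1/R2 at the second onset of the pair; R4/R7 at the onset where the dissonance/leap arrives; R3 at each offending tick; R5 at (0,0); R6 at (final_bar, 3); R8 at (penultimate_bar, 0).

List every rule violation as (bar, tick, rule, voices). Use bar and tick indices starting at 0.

(0, 0, R5, (0, 2))
(1, 0, R2, (0, 1))
(1, 0, R2, (0, 2))
(1, 0, R2, (1, 2))
(1, 0, R7, (2,))
(3, 0, R2, (0, 1))
(3, 0, R2, (0, 2))
(3, 0, R2, (1, 2))
(4, 0, R2, (0, 2))
(4, 0, R7, (1,))
(4, 0, R7, (2,))
(4, 0, R8, (0, 2))
(5, 3, R6, (0, 2))

bar 0: v0=E3 v1=E4 v2=G4 downbeat m3
bar 1: v0=D3 v1=A3 v2=A3 downbeat P5
bar 2: v0=C3 v1=C4 v2=E4 downbeat M3
bar 3: v0=A2 v1=E3 v2=E3 downbeat P5
bar 4: v0=F3 v1=D4 v2=F4 downbeat P8
bar 5: v0=E3 v1=E4 v2=G4 downbeat m3
  -> R5 @ bar 0 tick 0 v(0, 2): opens on m3
  -> R2 @ bar 1 tick 0 v(0, 1): E3/E4 P8 -> D3/A3 P5 similar
  -> R2 @ bar 1 tick 0 v(0, 2): E3/G4 m3 -> D3/A3 P5 similar
  -> R2 @ bar 1 tick 0 v(1, 2): E4/G4 m3 -> A3/A3 P1 similar
  -> R7 @ bar 1 tick 0 v(2,): G4->A3 leap 10st
  -> R2 @ bar 3 tick 0 v(0, 1): C3/C4 P8 -> A2/E3 P5 similar
  -> R2 @ bar 3 tick 0 v(0, 2): C3/E4 M3 -> A2/E3 P5 similar
  -> R2 @ bar 3 tick 0 v(1, 2): C4/E4 M3 -> E3/E3 P1 similar
  -> R2 @ bar 4 tick 0 v(0, 2): A2/E3 P5 -> F3/F4 P8 similar
  -> R7 @ bar 4 tick 0 v(1,): E3->D4 leap 10st
  -> R7 @ bar 4 tick 0 v(2,): E3->F4 leap 13st
  -> R8 @ bar 4 tick 0 v(0, 2): penult P8 not 3rd/6th
  -> R6 @ bar 5 tick 3 v(0, 2): closes on m3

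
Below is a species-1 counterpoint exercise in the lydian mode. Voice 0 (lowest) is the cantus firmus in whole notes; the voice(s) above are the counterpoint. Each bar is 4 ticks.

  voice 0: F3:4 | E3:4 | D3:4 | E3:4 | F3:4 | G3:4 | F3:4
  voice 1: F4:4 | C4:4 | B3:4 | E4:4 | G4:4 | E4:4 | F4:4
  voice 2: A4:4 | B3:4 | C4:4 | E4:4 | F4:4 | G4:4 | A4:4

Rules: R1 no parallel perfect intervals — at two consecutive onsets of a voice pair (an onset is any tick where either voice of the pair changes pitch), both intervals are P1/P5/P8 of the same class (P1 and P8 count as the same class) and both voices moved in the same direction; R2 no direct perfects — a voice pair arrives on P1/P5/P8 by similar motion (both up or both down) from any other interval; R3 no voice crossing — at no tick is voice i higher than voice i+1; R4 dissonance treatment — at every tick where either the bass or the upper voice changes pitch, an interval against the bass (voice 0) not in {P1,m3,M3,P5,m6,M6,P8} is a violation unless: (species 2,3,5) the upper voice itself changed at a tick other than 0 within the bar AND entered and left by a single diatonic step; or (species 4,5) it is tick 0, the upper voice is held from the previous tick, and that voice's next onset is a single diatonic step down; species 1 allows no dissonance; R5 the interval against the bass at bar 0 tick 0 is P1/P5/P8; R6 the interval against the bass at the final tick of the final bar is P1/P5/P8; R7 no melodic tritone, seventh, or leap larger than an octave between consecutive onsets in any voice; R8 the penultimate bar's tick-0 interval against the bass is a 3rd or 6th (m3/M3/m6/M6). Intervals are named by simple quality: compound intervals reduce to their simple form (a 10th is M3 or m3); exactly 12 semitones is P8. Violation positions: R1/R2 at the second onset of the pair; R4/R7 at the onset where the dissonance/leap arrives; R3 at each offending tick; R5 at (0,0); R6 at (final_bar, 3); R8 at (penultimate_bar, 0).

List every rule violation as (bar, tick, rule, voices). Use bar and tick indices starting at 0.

(0, 0, R5, (0, 2))
(1, 0, R2, (0, 2))
(1, 0, R3, (1, 2))
(1, 0, R7, (2,))
(1, 1, R3, (1, 2))
(1, 2, R3, (1, 2))
(1, 3, R3, (1, 2))
(2, 0, R4, (0, 2))
(3, 0, R2, (0, 1))
(3, 0, R2, (0, 2))
(3, 0, R2, (1, 2))
(4, 0, R1, (0, 2))
(4, 0, R3, (1, 2))
(4, 0, R4, (0, 1))
(4, 1, R3, (1, 2))
(4, 2, R3, (1, 2))
(4, 3, R3, (1, 2))
(5, 0, R1, (0, 2))
(5, 0, R8, (0, 2))
(6, 3, R6, (0, 2))

bar 0: v0=F3 v1=F4 v2=A4 downbeat M3
bar 1: v0=E3 v1=C4 v2=B3 downbeat P5
bar 2: v0=D3 v1=B3 v2=C4 downbeat m7
bar 3: v0=E3 v1=E4 v2=E4 downbeat P8
bar 4: v0=F3 v1=G4 v2=F4 downbeat P8
bar 5: v0=G3 v1=E4 v2=G4 downbeat P8
bar 6: v0=F3 v1=F4 v2=A4 downbeat M3
  -> R5 @ bar 0 tick 0 v(0, 2): opens on M3
  -> R2 @ bar 1 tick 0 v(0, 2): F3/A4 M3 -> E3/B3 P5 similar
  -> R3 @ bar 1 tick 0 v(1, 2): C4 above B3
  -> R7 @ bar 1 tick 0 v(2,): A4->B3 leap 10st
  -> R3 @ bar 1 tick 1 v(1, 2): C4 above B3
  -> R3 @ bar 1 tick 2 v(1, 2): C4 above B3
  -> R3 @ bar 1 tick 3 v(1, 2): C4 above B3
  -> R4 @ bar 2 tick 0 v(0, 2): D3/C4 m7 untreated
  -> R2 @ bar 3 tick 0 v(0, 1): D3/B3 M6 -> E3/E4 P8 similar
  -> R2 @ bar 3 tick 0 v(0, 2): D3/C4 m7 -> E3/E4 P8 similar
  -> R2 @ bar 3 tick 0 v(1, 2): B3/C4 m2 -> E4/E4 P1 similar
  -> R1 @ bar 4 tick 0 v(0, 2): E3/E4 P8 -> F3/F4 P8 similar
  -> R3 @ bar 4 tick 0 v(1, 2): G4 above F4
  -> R4 @ bar 4 tick 0 v(0, 1): F3/G4 M2 untreated
  -> R3 @ bar 4 tick 1 v(1, 2): G4 above F4
  -> R3 @ bar 4 tick 2 v(1, 2): G4 above F4
  -> R3 @ bar 4 tick 3 v(1, 2): G4 above F4
  -> R1 @ bar 5 tick 0 v(0, 2): F3/F4 P8 -> G3/G4 P8 similar
  -> R8 @ bar 5 tick 0 v(0, 2): penult P8 not 3rd/6th
  -> R6 @ bar 6 tick 3 v(0, 2): closes on M3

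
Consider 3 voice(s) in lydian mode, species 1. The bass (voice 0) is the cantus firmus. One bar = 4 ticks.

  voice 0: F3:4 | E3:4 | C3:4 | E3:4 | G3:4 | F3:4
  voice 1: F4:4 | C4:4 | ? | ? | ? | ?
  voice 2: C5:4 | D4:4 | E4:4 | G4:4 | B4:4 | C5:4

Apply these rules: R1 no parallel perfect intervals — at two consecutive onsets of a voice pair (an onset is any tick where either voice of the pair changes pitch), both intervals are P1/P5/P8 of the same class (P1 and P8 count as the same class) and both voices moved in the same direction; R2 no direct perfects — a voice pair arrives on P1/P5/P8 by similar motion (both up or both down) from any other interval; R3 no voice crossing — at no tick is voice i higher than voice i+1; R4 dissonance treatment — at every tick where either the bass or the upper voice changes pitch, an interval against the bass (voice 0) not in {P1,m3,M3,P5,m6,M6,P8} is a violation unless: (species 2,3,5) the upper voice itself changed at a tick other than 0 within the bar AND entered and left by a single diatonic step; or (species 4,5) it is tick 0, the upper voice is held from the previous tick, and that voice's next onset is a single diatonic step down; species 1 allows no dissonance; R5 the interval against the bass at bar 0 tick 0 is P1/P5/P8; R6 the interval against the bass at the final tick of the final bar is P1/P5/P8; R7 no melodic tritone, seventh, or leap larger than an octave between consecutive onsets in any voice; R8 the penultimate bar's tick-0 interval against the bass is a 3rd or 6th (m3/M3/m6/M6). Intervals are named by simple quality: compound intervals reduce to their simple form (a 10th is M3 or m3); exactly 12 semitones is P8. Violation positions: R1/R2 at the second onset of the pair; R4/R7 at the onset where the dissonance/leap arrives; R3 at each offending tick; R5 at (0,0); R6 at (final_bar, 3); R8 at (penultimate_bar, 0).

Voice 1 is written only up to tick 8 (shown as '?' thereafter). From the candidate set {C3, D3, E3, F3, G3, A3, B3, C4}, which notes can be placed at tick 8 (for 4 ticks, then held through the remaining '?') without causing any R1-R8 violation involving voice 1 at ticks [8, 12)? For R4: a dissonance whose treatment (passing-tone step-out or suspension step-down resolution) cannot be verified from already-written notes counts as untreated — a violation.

C3: violates R2
D3: violates R4,R7
E3: legal
F3: violates R4
G3: violates R2
A3: legal
B3: violates R4
C4: legal

{A3, C4, E3}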